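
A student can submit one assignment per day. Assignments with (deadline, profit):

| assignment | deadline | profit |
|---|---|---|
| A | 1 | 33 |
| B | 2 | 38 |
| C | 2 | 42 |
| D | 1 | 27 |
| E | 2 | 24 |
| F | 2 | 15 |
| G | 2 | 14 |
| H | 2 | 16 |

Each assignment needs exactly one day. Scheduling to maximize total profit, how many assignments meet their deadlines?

Take jobs in profit order; each goes to the latest open slot no later than its deadline.
Profit order: C=42 B=38 A=33 D=27 E=24 H=16 F=15 G=14
Assign: C→slot 2, B→slot 1, A skipped, D skipped, E skipped, H skipped, F skipped, G skipped.
Slots: [1:B] [2:C]
2 of 8 scheduled.

2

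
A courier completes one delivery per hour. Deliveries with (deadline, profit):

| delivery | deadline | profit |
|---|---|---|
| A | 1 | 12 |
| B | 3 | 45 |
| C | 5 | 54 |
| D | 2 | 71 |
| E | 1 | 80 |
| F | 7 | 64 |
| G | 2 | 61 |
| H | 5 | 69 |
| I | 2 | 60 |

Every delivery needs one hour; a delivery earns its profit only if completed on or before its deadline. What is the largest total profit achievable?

Sort by profit descending; place each in the latest free slot ≤ its deadline.
By profit: E(d1,80), D(d2,71), H(d5,69), F(d7,64), G(d2,61), I(d2,60), C(d5,54), B(d3,45), A(d1,12)
E→slot 1; D→slot 2; H→slot 5; F→slot 7; G skipped; I skipped; C→slot 4; B→slot 3; A skipped.
Profit = 80 + 71 + 45 + 54 + 69 + 64 = 383

383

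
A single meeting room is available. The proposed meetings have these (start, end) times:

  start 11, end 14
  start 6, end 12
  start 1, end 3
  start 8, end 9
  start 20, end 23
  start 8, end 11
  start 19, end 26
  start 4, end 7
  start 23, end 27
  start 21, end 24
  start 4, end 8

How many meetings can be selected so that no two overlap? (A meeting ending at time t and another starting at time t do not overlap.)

6

Greedy by earliest finish: after sorting by end time, pick each interval compatible with the last pick.
Sorted by end: (1,3)  (4,7)  (4,8)  (8,9)  (8,11)  (6,12)  (11,14)  (20,23)  (21,24)  (19,26)  (23,27)
take (1,3); take (4,7); take (8,9); take (11,14); take (20,23); skip (21,24); skip (19,26); take (23,27).
Selected 6 meetings.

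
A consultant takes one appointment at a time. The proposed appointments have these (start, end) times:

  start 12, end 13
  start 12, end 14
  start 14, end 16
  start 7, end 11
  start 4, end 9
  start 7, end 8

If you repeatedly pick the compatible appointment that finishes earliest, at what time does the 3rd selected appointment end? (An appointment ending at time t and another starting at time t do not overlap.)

16

By end time: (7,8), (4,9), (7,11), (12,13), (12,14), (14,16).
Pick (7,8); next start ≥ 8 → (12,13); next start ≥ 13 → (14,16).
Selected: (7,8) (12,13) (14,16)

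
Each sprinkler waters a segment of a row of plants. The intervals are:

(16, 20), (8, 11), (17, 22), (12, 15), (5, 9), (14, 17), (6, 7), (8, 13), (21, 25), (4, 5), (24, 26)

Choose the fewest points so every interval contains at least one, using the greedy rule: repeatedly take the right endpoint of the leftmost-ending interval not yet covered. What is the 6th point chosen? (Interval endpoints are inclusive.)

25

Sort by right endpoint; whenever an interval is uncovered, place a point at its right end.
Sorted: [4,5] [6,7] [5,9] [8,11] [8,13] [12,15] [14,17] [16,20] [17,22] [21,25] [24,26]
{[4,5]} hit by 5; {[6,7],[5,9]} hit by 7; {[8,11],[8,13]} hit by 11; {[12,15],[14,17]} hit by 15; {[16,20],[17,22]} hit by 20; {[21,25],[24,26]} hit by 25.
Points: 5, 7, 11, 15, 20, 25 (6 total).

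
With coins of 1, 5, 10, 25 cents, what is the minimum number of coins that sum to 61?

Greedy: take as many of the largest coin as possible, then repeat with the remainder.
61 = 2×25 + 1×10 + 1×1
Total coins = 2 + 1 + 1 = 4

4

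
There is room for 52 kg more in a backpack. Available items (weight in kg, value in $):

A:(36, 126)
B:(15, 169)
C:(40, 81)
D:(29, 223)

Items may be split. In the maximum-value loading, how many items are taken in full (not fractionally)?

Sort by value per unit weight and fill in that order.
Order: B (169/15=11.27) > D (223/29=7.69) > A (126/36=3.50) > C (81/40=2.02)
Fill: take B (15 @ 169) → take D (29 @ 223) → take 8/36 of A → 28.00; 52/52 used.
2 item(s) taken whole; one partial (take 8/36 of A).

2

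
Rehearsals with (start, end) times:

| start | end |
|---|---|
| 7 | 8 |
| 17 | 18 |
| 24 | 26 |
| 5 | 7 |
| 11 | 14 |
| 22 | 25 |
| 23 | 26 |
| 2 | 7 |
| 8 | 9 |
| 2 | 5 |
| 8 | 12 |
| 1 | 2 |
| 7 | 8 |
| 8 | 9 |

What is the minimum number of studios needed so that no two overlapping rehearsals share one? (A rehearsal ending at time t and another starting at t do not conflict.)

starts: [1, 2, 2, 5, 7, 7, 8, 8, 8, 11, 17, 22, 23, 24]
ends:   [2, 5, 7, 7, 8, 8, 9, 9, 12, 14, 18, 25, 26, 26]
s1→1 e2→0 s2→1 s2→2 e5→1 s5→2 e7→1 e7→0 s7→1 s7→2 e8→1 e8→0 s8→1 s8→2 s8→3  — peak 3.

3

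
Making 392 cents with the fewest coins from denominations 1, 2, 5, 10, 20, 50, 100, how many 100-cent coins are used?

Greedy: take as many of the largest coin as possible, then repeat with the remainder.
392 = 3×100 + 1×50 + 2×20 + 1×2
Count of 100: 3

3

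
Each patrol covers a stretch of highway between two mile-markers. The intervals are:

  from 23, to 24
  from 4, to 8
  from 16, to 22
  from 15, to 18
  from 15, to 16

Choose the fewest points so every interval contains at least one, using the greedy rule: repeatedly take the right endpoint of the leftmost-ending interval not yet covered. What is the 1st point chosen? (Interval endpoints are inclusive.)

8

By right end: [4,8]  [15,16]  [15,18]  [16,22]  [23,24]
[4,8] uncovered → point at 8; [15,16] uncovered → point at 16; [23,24] uncovered → point at 24.
Points: 8, 16, 24 (3 total).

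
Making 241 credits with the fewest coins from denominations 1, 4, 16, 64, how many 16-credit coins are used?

3

241 − 3×64→49 − 3×16→1 − 1×1→0
Count of 16: 3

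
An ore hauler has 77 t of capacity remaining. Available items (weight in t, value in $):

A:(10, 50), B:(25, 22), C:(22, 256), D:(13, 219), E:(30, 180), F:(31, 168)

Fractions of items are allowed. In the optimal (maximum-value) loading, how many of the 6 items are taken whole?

Ratios (sorted): D 16.85, C 11.64, E 6.00, F 5.42, A 5.00, B 0.88
take D (13 @ 219); take C (22 @ 256); take E (30 @ 180); take 12/31 of F → 65.03. Capacity used 77/77.
3 item(s) taken whole; one partial (take 12/31 of F).

3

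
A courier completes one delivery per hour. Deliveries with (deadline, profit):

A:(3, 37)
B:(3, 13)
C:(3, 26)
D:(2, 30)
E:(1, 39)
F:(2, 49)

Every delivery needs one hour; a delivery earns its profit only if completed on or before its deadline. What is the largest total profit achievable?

125

Profit order: F=49 E=39 A=37 D=30 C=26 B=13
Assign: F→slot 2, E→slot 1, A→slot 3, D skipped, C skipped, B skipped.
Slots: [1:E] [2:F] [3:A]
Profit = 39 + 49 + 37 = 125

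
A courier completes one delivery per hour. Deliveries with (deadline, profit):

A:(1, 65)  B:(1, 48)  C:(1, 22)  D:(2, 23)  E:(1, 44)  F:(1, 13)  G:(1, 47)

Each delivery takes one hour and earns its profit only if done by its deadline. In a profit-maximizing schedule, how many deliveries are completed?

2

Profit order: A=65 B=48 G=47 E=44 D=23 C=22 F=13
Assign: A→slot 1, B skipped, G skipped, E skipped, D→slot 2, C skipped, F skipped.
Slots: [1:A] [2:D]
2 of 7 scheduled.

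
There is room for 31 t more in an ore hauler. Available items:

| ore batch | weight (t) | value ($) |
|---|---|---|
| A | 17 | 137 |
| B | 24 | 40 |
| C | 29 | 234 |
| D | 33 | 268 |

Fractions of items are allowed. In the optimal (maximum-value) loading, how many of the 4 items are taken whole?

Greedy by value/weight ratio, highest first.
Ratios (sorted): D 8.12, C 8.07, A 8.06, B 1.67
take 31/33 of D → 251.76. Capacity used 31/31.
0 item(s) taken whole; one partial (take 31/33 of D).

0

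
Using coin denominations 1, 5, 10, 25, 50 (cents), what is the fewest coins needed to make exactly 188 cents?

8

Use the largest denomination that fits, subtract, and repeat.
188 = 3×50 + 1×25 + 1×10 + 3×1
Total coins = 3 + 1 + 1 + 3 = 8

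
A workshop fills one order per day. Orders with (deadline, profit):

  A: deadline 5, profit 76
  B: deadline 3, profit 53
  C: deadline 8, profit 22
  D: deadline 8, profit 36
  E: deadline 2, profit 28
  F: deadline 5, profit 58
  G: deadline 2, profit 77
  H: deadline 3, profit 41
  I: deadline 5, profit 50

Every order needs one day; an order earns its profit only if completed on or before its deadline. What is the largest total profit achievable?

Profit order: G=77 A=76 F=58 B=53 I=50 H=41 D=36 E=28 C=22
Assign: G→slot 2, A→slot 5, F→slot 4, B→slot 3, I→slot 1, H skipped, D→slot 8, E skipped, C→slot 7.
Slots: [1:I] [2:G] [3:B] [4:F] [5:A] [7:C] [8:D]
Profit = 50 + 77 + 53 + 58 + 76 + 22 + 36 = 372

372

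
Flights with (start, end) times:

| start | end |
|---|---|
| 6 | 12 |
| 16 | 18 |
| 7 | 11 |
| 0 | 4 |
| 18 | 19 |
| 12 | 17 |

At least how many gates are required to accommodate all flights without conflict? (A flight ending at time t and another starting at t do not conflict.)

2

Count concurrent intervals with a sweep; the peak is the room count.
Events (time:±→running): 0:+→1 4:-→0 6:+→1 7:+→2 … peak 2.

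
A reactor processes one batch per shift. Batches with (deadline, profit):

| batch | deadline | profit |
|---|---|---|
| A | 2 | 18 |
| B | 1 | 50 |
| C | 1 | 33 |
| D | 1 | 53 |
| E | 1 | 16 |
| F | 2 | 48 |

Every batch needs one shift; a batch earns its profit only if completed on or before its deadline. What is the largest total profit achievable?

Take jobs in profit order; each goes to the latest open slot no later than its deadline.
Profit order: D=53 B=50 F=48 C=33 A=18 E=16
Assign: D→slot 1, B skipped, F→slot 2, C skipped, A skipped, E skipped.
Slots: [1:D] [2:F]
Profit = 53 + 48 = 101

101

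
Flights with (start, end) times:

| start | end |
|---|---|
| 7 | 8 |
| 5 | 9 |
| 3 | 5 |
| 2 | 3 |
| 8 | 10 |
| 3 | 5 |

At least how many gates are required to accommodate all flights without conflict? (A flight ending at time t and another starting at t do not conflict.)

The answer is the maximum number of intervals overlapping at any instant.
starts: [2, 3, 3, 5, 7, 8]
ends:   [3, 5, 5, 8, 9, 10]
s2→1 e3→0 s3→1 s3→2  — peak 2.

2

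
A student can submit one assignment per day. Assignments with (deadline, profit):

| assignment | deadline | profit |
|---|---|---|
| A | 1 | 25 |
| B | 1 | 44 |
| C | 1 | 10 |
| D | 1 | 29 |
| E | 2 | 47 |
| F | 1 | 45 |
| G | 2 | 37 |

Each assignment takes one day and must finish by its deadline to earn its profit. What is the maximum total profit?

Profit order: E=47 F=45 B=44 G=37 D=29 A=25 C=10
Assign: E→slot 2, F→slot 1, B skipped, G skipped, D skipped, A skipped, C skipped.
Slots: [1:F] [2:E]
Profit = 45 + 47 = 92

92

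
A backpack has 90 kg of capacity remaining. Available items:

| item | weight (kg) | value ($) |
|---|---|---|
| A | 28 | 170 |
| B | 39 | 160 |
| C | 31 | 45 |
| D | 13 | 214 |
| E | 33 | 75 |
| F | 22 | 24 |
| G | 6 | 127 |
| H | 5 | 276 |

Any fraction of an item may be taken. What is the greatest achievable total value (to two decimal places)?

942.90

Ratios (sorted): H 55.20, G 21.17, D 16.46, A 6.07, B 4.10, E 2.27, C 1.45, F 1.09
take H (5 @ 276); take G (6 @ 127); take D (13 @ 214); take A (28 @ 170); take 38/39 of B → 155.90. Capacity used 90/90.
Total value = 942.90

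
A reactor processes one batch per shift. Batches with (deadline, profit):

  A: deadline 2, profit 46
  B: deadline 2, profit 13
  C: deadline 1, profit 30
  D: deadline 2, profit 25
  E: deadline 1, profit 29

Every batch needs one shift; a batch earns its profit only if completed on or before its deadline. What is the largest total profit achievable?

Sort by profit descending; place each in the latest free slot ≤ its deadline.
By profit: A(d2,46), C(d1,30), E(d1,29), D(d2,25), B(d2,13)
A→slot 2; C→slot 1; E skipped; D skipped; B skipped.
Profit = 30 + 46 = 76

76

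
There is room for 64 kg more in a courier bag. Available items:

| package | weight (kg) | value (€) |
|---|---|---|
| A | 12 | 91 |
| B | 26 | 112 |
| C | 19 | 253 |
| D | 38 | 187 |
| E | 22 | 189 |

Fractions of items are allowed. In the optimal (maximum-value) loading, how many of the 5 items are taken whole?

3

Order: C (253/19=13.32) > E (189/22=8.59) > A (91/12=7.58) > D (187/38=4.92) > B (112/26=4.31)
Fill: take C (19 @ 253) → take E (22 @ 189) → take A (12 @ 91) → take 11/38 of D → 54.13; 64/64 used.
3 item(s) taken whole; one partial (take 11/38 of D).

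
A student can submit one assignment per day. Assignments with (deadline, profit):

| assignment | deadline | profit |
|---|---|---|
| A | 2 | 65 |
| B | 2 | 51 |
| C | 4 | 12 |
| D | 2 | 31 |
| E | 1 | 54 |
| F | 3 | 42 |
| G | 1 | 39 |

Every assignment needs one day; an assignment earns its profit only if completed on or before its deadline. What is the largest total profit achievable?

Take jobs in profit order; each goes to the latest open slot no later than its deadline.
By profit: A(d2,65), E(d1,54), B(d2,51), F(d3,42), G(d1,39), D(d2,31), C(d4,12)
A→slot 2; E→slot 1; B skipped; F→slot 3; G skipped; D skipped; C→slot 4.
Profit = 54 + 65 + 42 + 12 = 173

173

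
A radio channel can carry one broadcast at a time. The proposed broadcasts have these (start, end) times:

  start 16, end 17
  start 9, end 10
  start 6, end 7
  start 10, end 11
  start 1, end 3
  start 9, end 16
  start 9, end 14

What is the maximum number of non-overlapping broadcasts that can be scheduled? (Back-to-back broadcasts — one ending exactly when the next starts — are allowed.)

5

By end time: (1,3), (6,7), (9,10), (10,11), (9,14), (9,16), (16,17).
Pick (1,3); next start ≥ 3 → (6,7); next start ≥ 7 → (9,10); next start ≥ 10 → (10,11); next start ≥ 11 → (16,17).
Selected 5 broadcasts.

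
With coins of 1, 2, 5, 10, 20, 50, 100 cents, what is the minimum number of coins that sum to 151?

151 = 1×100 + 1×50 + 1×1
Total coins = 1 + 1 + 1 = 3

3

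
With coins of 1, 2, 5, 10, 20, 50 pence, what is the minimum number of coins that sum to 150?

Greedy: take as many of the largest coin as possible, then repeat with the remainder.
150 = 3×50
Total coins = 3 = 3

3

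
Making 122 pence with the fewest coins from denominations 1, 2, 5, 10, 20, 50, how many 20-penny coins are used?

1

Greedy: take as many of the largest coin as possible, then repeat with the remainder.
122 = 2×50 + 1×20 + 1×2
Count of 20: 1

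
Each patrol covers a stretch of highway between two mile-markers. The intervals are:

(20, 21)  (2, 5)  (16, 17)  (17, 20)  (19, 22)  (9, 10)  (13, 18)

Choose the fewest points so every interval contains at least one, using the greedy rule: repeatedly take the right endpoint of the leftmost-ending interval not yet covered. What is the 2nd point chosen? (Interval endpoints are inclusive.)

10

Sorted: [2,5] [9,10] [16,17] [13,18] [17,20] [20,21] [19,22]
{[2,5]} hit by 5; {[9,10]} hit by 10; {[16,17],[13,18],[17,20]} hit by 17; {[20,21],[19,22]} hit by 21.
Points: 5, 10, 17, 21 (4 total).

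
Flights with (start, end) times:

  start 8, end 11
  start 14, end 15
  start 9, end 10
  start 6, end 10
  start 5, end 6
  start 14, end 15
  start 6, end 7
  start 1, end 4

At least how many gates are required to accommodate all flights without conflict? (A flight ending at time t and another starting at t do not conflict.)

Count concurrent intervals with a sweep; the peak is the room count.
Events (time:±→running): 1:+→1 4:-→0 5:+→1 6:-→0 6:+→1 6:+→2 7:-→1 8:+→2 9:+→3 … peak 3.

3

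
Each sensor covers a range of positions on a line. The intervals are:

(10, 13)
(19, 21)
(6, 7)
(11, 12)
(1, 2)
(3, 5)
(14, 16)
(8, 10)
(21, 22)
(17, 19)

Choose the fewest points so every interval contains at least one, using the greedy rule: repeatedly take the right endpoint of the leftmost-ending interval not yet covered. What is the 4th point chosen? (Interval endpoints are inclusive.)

10

Process intervals by earliest right end; each time one isn't hit yet, stab at its right endpoint.
Sorted: [1,2] [3,5] [6,7] [8,10] [11,12] [10,13] [14,16] [17,19] [19,21] [21,22]
{[1,2]} hit by 2; {[3,5]} hit by 5; {[6,7]} hit by 7; {[8,10]} hit by 10; {[11,12],[10,13]} hit by 12; {[14,16]} hit by 16; {[17,19],[19,21]} hit by 19; {[21,22]} hit by 22.
Points: 2, 5, 7, 10, 12, 16, 19, 22 (8 total).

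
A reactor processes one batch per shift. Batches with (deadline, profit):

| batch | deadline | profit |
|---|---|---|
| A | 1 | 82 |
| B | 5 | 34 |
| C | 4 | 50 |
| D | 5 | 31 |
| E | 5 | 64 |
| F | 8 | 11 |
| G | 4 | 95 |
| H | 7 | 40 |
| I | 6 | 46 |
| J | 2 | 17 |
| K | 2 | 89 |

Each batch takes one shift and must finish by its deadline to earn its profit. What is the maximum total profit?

477

By profit: G(d4,95), K(d2,89), A(d1,82), E(d5,64), C(d4,50), I(d6,46), H(d7,40), B(d5,34), D(d5,31), J(d2,17), F(d8,11)
G→slot 4; K→slot 2; A→slot 1; E→slot 5; C→slot 3; I→slot 6; H→slot 7; B skipped; D skipped; J skipped; F→slot 8.
Profit = 82 + 89 + 50 + 95 + 64 + 46 + 40 + 11 = 477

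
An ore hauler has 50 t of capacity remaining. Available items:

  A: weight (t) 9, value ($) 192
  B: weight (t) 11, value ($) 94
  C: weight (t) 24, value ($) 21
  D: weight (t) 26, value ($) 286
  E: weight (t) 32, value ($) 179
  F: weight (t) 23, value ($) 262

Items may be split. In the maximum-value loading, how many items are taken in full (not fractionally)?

Sort by value per unit weight and fill in that order.
Order: A (192/9=21.33) > F (262/23=11.39) > D (286/26=11.00) > B (94/11=8.55) > E (179/32=5.59) > C (21/24=0.88)
Fill: take A (9 @ 192) → take F (23 @ 262) → take 18/26 of D → 198.00; 50/50 used.
2 item(s) taken whole; one partial (take 18/26 of D).

2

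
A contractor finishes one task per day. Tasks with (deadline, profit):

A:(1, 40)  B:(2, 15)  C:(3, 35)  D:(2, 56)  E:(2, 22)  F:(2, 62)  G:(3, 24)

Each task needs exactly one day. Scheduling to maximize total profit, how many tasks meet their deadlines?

Take jobs in profit order; each goes to the latest open slot no later than its deadline.
Profit order: F=62 D=56 A=40 C=35 G=24 E=22 B=15
Assign: F→slot 2, D→slot 1, A skipped, C→slot 3, G skipped, E skipped, B skipped.
Slots: [1:D] [2:F] [3:C]
3 of 7 scheduled.

3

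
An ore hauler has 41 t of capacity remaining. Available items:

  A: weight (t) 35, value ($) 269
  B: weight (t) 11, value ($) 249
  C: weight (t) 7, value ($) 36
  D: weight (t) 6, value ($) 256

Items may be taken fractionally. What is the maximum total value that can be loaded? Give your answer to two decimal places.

Greedy by value/weight ratio, highest first.
Ratios (sorted): D 42.67, B 22.64, A 7.69, C 5.14
take D (6 @ 256); take B (11 @ 249); take 24/35 of A → 184.46. Capacity used 41/41.
Total value = 689.46

689.46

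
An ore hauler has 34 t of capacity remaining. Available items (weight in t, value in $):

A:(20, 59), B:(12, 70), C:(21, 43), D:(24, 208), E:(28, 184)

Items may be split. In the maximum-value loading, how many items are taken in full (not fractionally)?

1

Greedy by value/weight ratio, highest first.
Ratios (sorted): D 8.67, E 6.57, B 5.83, A 2.95, C 2.05
take D (24 @ 208); take 10/28 of E → 65.71. Capacity used 34/34.
1 item(s) taken whole; one partial (take 10/28 of E).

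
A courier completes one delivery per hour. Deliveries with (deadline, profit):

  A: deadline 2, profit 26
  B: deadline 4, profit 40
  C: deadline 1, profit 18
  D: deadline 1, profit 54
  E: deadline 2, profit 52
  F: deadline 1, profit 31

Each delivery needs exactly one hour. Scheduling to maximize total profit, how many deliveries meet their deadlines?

3

Sort by profit descending; place each in the latest free slot ≤ its deadline.
Profit order: D=54 E=52 B=40 F=31 A=26 C=18
Assign: D→slot 1, E→slot 2, B→slot 4, F skipped, A skipped, C skipped.
Slots: [1:D] [2:E] [4:B]
3 of 6 scheduled.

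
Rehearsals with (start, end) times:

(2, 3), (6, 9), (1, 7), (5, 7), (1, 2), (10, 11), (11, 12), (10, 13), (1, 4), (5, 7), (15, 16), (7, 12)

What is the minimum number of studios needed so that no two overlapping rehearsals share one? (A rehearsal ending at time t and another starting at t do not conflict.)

4

The answer is the maximum number of intervals overlapping at any instant.
starts: [1, 1, 1, 2, 5, 5, 6, 7, 10, 10, 11, 15]
ends:   [2, 3, 4, 7, 7, 7, 9, 11, 12, 12, 13, 16]
s1→1 s1→2 s1→3 e2→2 s2→3 e3→2 e4→1 s5→2 s5→3 s6→4  — peak 4.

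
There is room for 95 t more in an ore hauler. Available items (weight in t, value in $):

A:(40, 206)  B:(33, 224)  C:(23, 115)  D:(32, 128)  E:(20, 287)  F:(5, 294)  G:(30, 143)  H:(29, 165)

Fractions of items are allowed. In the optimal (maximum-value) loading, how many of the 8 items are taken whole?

4

Greedy by value/weight ratio, highest first.
Order: F (294/5=58.80) > E (287/20=14.35) > B (224/33=6.79) > H (165/29=5.69) > A (206/40=5.15) > C (115/23=5.00) > G (143/30=4.77) > D (128/32=4.00)
Fill: take F (5 @ 294) → take E (20 @ 287) → take B (33 @ 224) → take H (29 @ 165) → take 8/40 of A → 41.20; 95/95 used.
4 item(s) taken whole; one partial (take 8/40 of A).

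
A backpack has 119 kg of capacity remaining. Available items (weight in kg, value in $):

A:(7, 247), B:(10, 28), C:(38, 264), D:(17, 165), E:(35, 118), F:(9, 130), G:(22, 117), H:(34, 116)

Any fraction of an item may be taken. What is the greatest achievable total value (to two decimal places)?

1011.71

Order: A (247/7=35.29) > F (130/9=14.44) > D (165/17=9.71) > C (264/38=6.95) > G (117/22=5.32) > H (116/34=3.41) > E (118/35=3.37) > B (28/10=2.80)
Fill: take A (7 @ 247) → take F (9 @ 130) → take D (17 @ 165) → take C (38 @ 264) → take G (22 @ 117) → take 26/34 of H → 88.71; 119/119 used.
Total value = 1011.71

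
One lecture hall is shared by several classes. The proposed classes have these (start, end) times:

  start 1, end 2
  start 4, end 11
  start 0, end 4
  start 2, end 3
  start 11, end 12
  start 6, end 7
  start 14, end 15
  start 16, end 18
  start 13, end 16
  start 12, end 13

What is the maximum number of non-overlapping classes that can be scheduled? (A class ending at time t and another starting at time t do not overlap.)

Greedy by earliest finish: after sorting by end time, pick each interval compatible with the last pick.
Sorted by end: (1,2)  (2,3)  (0,4)  (6,7)  (4,11)  (11,12)  (12,13)  (14,15)  (13,16)  (16,18)
take (1,2); take (2,3); skip (0,4); take (6,7); take (11,12); take (12,13); take (14,15); take (16,18).
Selected 7 classes.

7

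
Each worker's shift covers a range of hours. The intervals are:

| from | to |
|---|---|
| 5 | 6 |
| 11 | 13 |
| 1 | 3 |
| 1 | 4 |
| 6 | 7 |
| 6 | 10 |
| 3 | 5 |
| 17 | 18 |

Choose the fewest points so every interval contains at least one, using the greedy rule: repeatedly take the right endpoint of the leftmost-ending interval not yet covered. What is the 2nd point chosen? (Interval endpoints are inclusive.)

6

Sort by right endpoint; whenever an interval is uncovered, place a point at its right end.
Sorted: [1,3] [1,4] [3,5] [5,6] [6,7] [6,10] [11,13] [17,18]
{[1,3],[1,4],[3,5]} hit by 3; {[5,6],[6,7],[6,10]} hit by 6; {[11,13]} hit by 13; {[17,18]} hit by 18.
Points: 3, 6, 13, 18 (4 total).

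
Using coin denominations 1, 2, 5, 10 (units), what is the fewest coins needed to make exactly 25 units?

3

Use the largest denomination that fits, subtract, and repeat.
25 = 2×10 + 1×5
Total coins = 2 + 1 = 3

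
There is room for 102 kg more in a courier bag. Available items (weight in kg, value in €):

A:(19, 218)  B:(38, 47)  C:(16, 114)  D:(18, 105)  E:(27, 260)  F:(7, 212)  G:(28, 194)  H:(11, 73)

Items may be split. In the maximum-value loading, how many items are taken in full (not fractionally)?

5

Order: F (212/7=30.29) > A (218/19=11.47) > E (260/27=9.63) > C (114/16=7.12) > G (194/28=6.93) > H (73/11=6.64) > D (105/18=5.83) > B (47/38=1.24)
Fill: take F (7 @ 212) → take A (19 @ 218) → take E (27 @ 260) → take C (16 @ 114) → take G (28 @ 194) → take 5/11 of H → 33.18; 102/102 used.
5 item(s) taken whole; one partial (take 5/11 of H).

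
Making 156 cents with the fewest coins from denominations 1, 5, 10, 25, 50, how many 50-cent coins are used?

156 − 3×50→6 − 1×5→1 − 1×1→0
Count of 50: 3

3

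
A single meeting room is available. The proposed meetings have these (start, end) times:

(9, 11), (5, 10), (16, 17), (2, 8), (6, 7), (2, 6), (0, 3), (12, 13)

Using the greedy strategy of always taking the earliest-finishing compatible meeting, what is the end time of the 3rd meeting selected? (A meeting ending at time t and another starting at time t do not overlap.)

11

Order by finish time; keep every interval that doesn't clash with the previous kept one.
Sorted by end: (0,3)  (2,6)  (6,7)  (2,8)  (5,10)  (9,11)  (12,13)  (16,17)
take (0,3); take (6,7); take (9,11); take (12,13); take (16,17).
Selected: (0,3) (6,7) (9,11) (12,13) (16,17)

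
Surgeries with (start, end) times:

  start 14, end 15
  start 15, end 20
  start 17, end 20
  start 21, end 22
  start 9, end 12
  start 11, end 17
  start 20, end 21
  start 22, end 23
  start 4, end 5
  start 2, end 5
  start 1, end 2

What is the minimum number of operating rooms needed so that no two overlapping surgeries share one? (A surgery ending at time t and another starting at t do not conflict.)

2

Count concurrent intervals with a sweep; the peak is the room count.
starts: [1, 2, 4, 9, 11, 14, 15, 17, 20, 21, 22]
ends:   [2, 5, 5, 12, 15, 17, 20, 20, 21, 22, 23]
s1→1 e2→0 s2→1 s4→2  — peak 2.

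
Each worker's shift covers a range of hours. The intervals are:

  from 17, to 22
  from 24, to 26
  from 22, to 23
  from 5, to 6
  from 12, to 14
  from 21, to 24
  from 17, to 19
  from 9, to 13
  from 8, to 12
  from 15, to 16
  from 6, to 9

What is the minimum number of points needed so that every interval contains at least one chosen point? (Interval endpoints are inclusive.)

By right end: [5,6]  [6,9]  [8,12]  [9,13]  [12,14]  [15,16]  [17,19]  [17,22]  [22,23]  [21,24]  [24,26]
[5,6] uncovered → point at 6; [8,12] uncovered → point at 12; [15,16] uncovered → point at 16; [17,19] uncovered → point at 19; [22,23] uncovered → point at 23; [24,26] uncovered → point at 26.
Points: 6, 12, 16, 19, 23, 26 (6 total).

6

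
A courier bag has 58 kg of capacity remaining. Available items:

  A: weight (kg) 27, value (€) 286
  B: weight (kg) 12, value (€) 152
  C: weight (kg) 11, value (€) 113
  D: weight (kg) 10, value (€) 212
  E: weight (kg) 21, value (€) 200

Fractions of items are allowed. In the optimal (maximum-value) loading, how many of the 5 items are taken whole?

3

Sort by value per unit weight and fill in that order.
Ratios (sorted): D 21.20, B 12.67, A 10.59, C 10.27, E 9.52
take D (10 @ 212); take B (12 @ 152); take A (27 @ 286); take 9/11 of C → 92.45. Capacity used 58/58.
3 item(s) taken whole; one partial (take 9/11 of C).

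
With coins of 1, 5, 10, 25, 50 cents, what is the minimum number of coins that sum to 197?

Use the largest denomination that fits, subtract, and repeat.
197 − 3×50→47 − 1×25→22 − 2×10→2 − 2×1→0
Total coins = 3 + 1 + 2 + 2 = 8

8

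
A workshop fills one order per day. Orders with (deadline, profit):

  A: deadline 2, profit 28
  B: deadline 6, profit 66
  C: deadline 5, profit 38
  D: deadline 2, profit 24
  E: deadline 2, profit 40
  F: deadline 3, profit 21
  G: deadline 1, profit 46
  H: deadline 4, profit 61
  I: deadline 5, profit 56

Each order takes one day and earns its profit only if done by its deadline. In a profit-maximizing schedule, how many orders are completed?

6

Take jobs in profit order; each goes to the latest open slot no later than its deadline.
Profit order: B=66 H=61 I=56 G=46 E=40 C=38 A=28 D=24 F=21
Assign: B→slot 6, H→slot 4, I→slot 5, G→slot 1, E→slot 2, C→slot 3, A skipped, D skipped, F skipped.
Slots: [1:G] [2:E] [3:C] [4:H] [5:I] [6:B]
6 of 9 scheduled.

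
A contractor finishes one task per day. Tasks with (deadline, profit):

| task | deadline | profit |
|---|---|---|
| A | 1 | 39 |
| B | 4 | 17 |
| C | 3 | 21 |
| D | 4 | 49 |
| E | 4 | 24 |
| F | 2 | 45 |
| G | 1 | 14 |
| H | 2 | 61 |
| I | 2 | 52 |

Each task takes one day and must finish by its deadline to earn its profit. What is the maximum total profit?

By profit: H(d2,61), I(d2,52), D(d4,49), F(d2,45), A(d1,39), E(d4,24), C(d3,21), B(d4,17), G(d1,14)
H→slot 2; I→slot 1; D→slot 4; F skipped; A skipped; E→slot 3; C skipped; B skipped; G skipped.
Profit = 52 + 61 + 24 + 49 = 186

186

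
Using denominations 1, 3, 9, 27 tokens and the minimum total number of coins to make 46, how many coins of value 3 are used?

0

Greedy: take as many of the largest coin as possible, then repeat with the remainder.
46 = 1×27 + 2×9 + 1×1
Count of 3: 0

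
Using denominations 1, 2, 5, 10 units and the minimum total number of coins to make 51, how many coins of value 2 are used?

51 = 5×10 + 1×1
Count of 2: 0

0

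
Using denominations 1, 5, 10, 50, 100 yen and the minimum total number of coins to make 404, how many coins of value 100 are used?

404 − 4×100→4 − 4×1→0
Count of 100: 4

4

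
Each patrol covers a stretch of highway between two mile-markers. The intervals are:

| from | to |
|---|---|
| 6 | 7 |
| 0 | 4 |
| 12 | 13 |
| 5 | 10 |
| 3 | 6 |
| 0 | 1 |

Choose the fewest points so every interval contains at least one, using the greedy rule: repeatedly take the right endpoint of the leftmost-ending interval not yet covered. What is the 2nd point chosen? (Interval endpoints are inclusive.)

Process intervals by earliest right end; each time one isn't hit yet, stab at its right endpoint.
Sorted: [0,1] [0,4] [3,6] [6,7] [5,10] [12,13]
{[0,1],[0,4]} hit by 1; {[3,6],[6,7],[5,10]} hit by 6; {[12,13]} hit by 13.
Points: 1, 6, 13 (3 total).

6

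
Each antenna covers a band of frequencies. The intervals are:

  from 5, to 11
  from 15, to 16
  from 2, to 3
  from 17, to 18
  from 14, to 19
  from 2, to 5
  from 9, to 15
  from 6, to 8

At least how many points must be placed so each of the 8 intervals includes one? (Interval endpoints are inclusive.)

4

Sorted: [2,3] [2,5] [6,8] [5,11] [9,15] [15,16] [17,18] [14,19]
{[2,3],[2,5]} hit by 3; {[6,8],[5,11]} hit by 8; {[9,15],[15,16]} hit by 15; {[17,18],[14,19]} hit by 18.
Points: 3, 8, 15, 18 (4 total).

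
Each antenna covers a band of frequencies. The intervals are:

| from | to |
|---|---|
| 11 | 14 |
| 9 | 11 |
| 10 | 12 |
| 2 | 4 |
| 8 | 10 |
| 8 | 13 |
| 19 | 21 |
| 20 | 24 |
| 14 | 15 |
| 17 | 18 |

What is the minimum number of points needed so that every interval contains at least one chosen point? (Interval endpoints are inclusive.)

Sorted: [2,4] [8,10] [9,11] [10,12] [8,13] [11,14] [14,15] [17,18] [19,21] [20,24]
{[2,4]} hit by 4; {[8,10],[9,11],[10,12],[8,13]} hit by 10; {[11,14],[14,15]} hit by 14; {[17,18]} hit by 18; {[19,21],[20,24]} hit by 21.
Points: 4, 10, 14, 18, 21 (5 total).

5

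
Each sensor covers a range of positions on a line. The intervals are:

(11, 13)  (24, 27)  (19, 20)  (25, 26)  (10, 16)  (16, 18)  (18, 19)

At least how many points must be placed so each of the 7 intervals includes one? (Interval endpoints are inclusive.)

Process intervals by earliest right end; each time one isn't hit yet, stab at its right endpoint.
By right end: [11,13]  [10,16]  [16,18]  [18,19]  [19,20]  [25,26]  [24,27]
[11,13] uncovered → point at 13; [16,18] uncovered → point at 18; [19,20] uncovered → point at 20; [25,26] uncovered → point at 26.
Points: 13, 18, 20, 26 (4 total).

4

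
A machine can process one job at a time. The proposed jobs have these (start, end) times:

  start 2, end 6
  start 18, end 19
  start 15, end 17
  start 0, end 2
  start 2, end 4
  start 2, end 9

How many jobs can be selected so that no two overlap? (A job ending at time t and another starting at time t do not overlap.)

4

Sort by end time and greedily take each interval whose start is ≥ the last chosen end.
Sorted by end: (0,2)  (2,4)  (2,6)  (2,9)  (15,17)  (18,19)
take (0,2); take (2,4); skip (2,9); take (15,17); take (18,19).
Selected 4 jobs.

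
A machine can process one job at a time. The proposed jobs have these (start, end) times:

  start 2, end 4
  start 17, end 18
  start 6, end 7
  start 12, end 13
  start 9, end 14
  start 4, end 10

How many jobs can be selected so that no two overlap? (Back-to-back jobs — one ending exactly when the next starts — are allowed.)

4

Sort by end time and greedily take each interval whose start is ≥ the last chosen end.
By end time: (2,4), (6,7), (4,10), (12,13), (9,14), (17,18).
Pick (2,4); next start ≥ 4 → (6,7); next start ≥ 7 → (12,13); next start ≥ 13 → (17,18).
Selected 4 jobs.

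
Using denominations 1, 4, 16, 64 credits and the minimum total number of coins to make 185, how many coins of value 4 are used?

2

185 − 2×64→57 − 3×16→9 − 2×4→1 − 1×1→0
Count of 4: 2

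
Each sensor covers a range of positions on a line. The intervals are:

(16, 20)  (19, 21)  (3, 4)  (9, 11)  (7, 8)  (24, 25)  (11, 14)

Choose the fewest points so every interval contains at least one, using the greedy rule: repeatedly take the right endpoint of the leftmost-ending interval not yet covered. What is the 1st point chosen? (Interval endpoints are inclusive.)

4

Process intervals by earliest right end; each time one isn't hit yet, stab at its right endpoint.
Sorted: [3,4] [7,8] [9,11] [11,14] [16,20] [19,21] [24,25]
{[3,4]} hit by 4; {[7,8]} hit by 8; {[9,11],[11,14]} hit by 11; {[16,20],[19,21]} hit by 20; {[24,25]} hit by 25.
Points: 4, 8, 11, 20, 25 (5 total).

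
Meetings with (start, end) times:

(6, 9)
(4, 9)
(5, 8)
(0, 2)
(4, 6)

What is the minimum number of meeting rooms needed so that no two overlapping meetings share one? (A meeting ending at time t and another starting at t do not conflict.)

3

Count concurrent intervals with a sweep; the peak is the room count.
starts: [0, 4, 4, 5, 6]
ends:   [2, 6, 8, 9, 9]
s0→1 e2→0 s4→1 s4→2 s5→3  — peak 3.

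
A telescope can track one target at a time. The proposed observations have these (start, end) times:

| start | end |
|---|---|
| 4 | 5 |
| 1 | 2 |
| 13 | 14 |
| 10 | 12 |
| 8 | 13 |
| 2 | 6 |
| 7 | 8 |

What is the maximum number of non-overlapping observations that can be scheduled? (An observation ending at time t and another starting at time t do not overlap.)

Greedy by earliest finish: after sorting by end time, pick each interval compatible with the last pick.
By end time: (1,2), (4,5), (2,6), (7,8), (10,12), (8,13), (13,14).
Pick (1,2); next start ≥ 2 → (4,5); next start ≥ 5 → (7,8); next start ≥ 8 → (10,12); next start ≥ 12 → (13,14).
Selected 5 observations.

5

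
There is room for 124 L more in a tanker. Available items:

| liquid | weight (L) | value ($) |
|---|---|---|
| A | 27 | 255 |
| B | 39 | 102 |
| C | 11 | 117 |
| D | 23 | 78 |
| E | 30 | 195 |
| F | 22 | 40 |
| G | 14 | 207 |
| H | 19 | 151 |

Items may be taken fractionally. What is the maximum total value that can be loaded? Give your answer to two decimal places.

Ratios (sorted): G 14.79, C 10.64, A 9.44, H 7.95, E 6.50, D 3.39, B 2.62, F 1.82
take G (14 @ 207); take C (11 @ 117); take A (27 @ 255); take H (19 @ 151); take E (30 @ 195); take D (23 @ 78). Capacity used 124/124.
Total value = 1003.00

1003.00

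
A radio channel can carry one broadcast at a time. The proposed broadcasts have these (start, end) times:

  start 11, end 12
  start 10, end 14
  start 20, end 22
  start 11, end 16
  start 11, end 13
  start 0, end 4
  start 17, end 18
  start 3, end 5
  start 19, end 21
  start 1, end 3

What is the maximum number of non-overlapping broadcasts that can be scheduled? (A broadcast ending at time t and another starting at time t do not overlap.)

By end time: (1,3), (0,4), (3,5), (11,12), (11,13), (10,14), (11,16), (17,18), (19,21), (20,22).
Pick (1,3); next start ≥ 3 → (3,5); next start ≥ 5 → (11,12); next start ≥ 12 → (17,18); next start ≥ 18 → (19,21).
Selected 5 broadcasts.

5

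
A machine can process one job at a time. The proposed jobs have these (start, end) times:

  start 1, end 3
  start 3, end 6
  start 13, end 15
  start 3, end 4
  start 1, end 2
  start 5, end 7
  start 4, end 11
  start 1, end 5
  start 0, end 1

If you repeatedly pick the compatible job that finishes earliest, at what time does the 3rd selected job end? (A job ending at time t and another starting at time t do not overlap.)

4

By end time: (0,1), (1,2), (1,3), (3,4), (1,5), (3,6), (5,7), (4,11), (13,15).
Pick (0,1); next start ≥ 1 → (1,2); next start ≥ 2 → (3,4); next start ≥ 4 → (5,7); next start ≥ 7 → (13,15).
Selected: (0,1) (1,2) (3,4) (5,7) (13,15)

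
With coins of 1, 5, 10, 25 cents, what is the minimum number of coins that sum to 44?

7

Greedy: take as many of the largest coin as possible, then repeat with the remainder.
44 − 1×25→19 − 1×10→9 − 1×5→4 − 4×1→0
Total coins = 1 + 1 + 1 + 4 = 7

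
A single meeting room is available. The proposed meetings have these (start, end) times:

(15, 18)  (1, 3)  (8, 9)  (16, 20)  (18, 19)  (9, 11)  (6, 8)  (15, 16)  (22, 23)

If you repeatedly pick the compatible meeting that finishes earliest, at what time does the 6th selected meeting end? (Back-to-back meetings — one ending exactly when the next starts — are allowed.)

19

Sort by end time and greedily take each interval whose start is ≥ the last chosen end.
By end time: (1,3), (6,8), (8,9), (9,11), (15,16), (15,18), (18,19), (16,20), (22,23).
Pick (1,3); next start ≥ 3 → (6,8); next start ≥ 8 → (8,9); next start ≥ 9 → (9,11); next start ≥ 11 → (15,16); next start ≥ 16 → (18,19); next start ≥ 19 → (22,23).
Selected: (1,3) (6,8) (8,9) (9,11) (15,16) (18,19) (22,23)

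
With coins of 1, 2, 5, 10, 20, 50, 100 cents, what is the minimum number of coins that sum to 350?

4

350 − 3×100→50 − 1×50→0
Total coins = 3 + 1 = 4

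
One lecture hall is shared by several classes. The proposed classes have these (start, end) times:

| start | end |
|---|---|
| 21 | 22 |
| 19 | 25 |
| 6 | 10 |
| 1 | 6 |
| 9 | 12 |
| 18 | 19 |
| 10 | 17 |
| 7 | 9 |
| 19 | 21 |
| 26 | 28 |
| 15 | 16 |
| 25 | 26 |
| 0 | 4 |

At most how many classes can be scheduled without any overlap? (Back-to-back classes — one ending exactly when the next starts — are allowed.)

9

Greedy by earliest finish: after sorting by end time, pick each interval compatible with the last pick.
Sorted by end: (0,4)  (1,6)  (7,9)  (6,10)  (9,12)  (15,16)  (10,17)  (18,19)  (19,21)  (21,22)  (19,25)  (25,26)  (26,28)
take (0,4); skip (1,6); take (7,9); take (9,12); take (15,16); take (18,19); take (19,21); take (21,22); take (25,26); take (26,28).
Selected 9 classes.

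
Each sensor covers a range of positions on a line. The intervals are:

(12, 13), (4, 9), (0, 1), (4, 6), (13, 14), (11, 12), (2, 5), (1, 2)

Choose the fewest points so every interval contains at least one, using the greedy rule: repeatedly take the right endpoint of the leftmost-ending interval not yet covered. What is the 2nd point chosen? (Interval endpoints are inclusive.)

By right end: [0,1]  [1,2]  [2,5]  [4,6]  [4,9]  [11,12]  [12,13]  [13,14]
[0,1] uncovered → point at 1; [2,5] uncovered → point at 5; [11,12] uncovered → point at 12; [13,14] uncovered → point at 14.
Points: 1, 5, 12, 14 (4 total).

5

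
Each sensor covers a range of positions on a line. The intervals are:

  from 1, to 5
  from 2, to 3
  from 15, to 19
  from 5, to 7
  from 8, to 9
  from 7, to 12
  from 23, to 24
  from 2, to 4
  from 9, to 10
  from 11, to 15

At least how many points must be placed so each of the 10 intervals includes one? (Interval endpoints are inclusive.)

Sort by right endpoint; whenever an interval is uncovered, place a point at its right end.
By right end: [2,3]  [2,4]  [1,5]  [5,7]  [8,9]  [9,10]  [7,12]  [11,15]  [15,19]  [23,24]
[2,3] uncovered → point at 3; [5,7] uncovered → point at 7; [8,9] uncovered → point at 9; [11,15] uncovered → point at 15; [23,24] uncovered → point at 24.
Points: 3, 7, 9, 15, 24 (5 total).

5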